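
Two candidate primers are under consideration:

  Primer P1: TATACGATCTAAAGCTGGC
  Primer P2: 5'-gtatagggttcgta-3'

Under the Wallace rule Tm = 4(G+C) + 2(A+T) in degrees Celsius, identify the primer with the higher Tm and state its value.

Primer P1: A+T=11, G+C=8 → Tm = 2(11)+4(8) = 54°C
Primer P2: A+T=8, G+C=6 → Tm = 2(8)+4(6) = 40°C
54°C vs 40°C → primer P1 is higher.

Primer P1, 54°C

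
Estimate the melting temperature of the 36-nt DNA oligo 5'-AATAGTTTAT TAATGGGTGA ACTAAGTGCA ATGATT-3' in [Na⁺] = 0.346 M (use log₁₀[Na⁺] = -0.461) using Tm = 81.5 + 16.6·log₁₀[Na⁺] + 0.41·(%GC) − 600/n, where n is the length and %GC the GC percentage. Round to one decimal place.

Length n = 36. A=13, T=13, G=8, C=2
G+C = 10, so %GC = 10/36 × 100 = 27.778%
Salt term: 16.6 × (-0.461) = -7.653
GC term: 0.41 × 27.778 = 11.389; length term: −600/36 = −16.667
Tm = 81.5 + (-7.653) + 11.389 − 16.667 = 68.569 → 68.6°C

68.6°C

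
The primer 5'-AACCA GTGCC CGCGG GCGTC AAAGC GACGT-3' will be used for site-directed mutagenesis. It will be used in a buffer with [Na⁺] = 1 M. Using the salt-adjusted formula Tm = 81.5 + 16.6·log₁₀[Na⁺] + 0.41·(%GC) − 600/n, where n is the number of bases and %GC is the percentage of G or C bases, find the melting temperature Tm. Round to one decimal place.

88.8°C

Length n = 30. Base counts: C=10, T=3, A=7, G=10
G+C = 20, so %GC = 20/30 × 100 = 66.667%
Salt term: 16.6 × (0) = 0
GC term: 0.41 × 66.667 = 27.333; length term: −600/30 = −20
Tm = 81.5 + (0) + 27.333 − 20 = 88.833 → 88.8°C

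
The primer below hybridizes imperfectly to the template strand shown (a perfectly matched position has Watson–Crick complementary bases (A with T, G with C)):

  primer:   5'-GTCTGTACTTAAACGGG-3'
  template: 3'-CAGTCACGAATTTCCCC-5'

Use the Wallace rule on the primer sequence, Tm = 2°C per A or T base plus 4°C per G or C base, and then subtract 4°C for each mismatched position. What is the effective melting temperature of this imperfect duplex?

38°C

Primer base counts: A=4, T=5, G=5, C=3 → A+T=9, G+C=8
Perfect-match Tm = 2(9) + 4(8) = 18 + 32 = 50°C
Mismatches (positions where the bases are not complementary): 3 (at positions 4, 7, 14)
Effective Tm = 50 − 3×4 = 50 − 12 = 38°C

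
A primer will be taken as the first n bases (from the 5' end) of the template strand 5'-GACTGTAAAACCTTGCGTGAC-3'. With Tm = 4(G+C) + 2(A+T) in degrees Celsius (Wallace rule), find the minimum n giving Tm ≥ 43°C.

n = 16

First 15 bases: GACTGTAAAACCTTG → Tm = 42°C (< 43°C)
First 16 bases: GACTGTAAAACCTTGC → Tm = 46°C (≥ 43°C)
Since every base adds ≥2°C, Tm only increases with n, so the threshold is first crossed at n = 16.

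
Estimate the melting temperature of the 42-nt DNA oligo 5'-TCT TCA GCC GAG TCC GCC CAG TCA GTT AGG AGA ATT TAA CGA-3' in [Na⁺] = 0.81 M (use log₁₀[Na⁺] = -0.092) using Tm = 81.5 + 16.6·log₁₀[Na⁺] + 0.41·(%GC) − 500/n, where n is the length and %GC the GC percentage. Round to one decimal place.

88.6°C

Length n = 42. Counting bases: G=10, C=11, A=11, T=10
G+C = 21, so %GC = 21/42 × 100 = 50%
Salt term: 16.6 × (-0.092) = -1.527
GC term: 0.41 × 50 = 20.5; length term: −500/42 = −11.905
Tm = 81.5 + (-1.527) + 20.5 − 11.905 = 88.568 → 88.6°C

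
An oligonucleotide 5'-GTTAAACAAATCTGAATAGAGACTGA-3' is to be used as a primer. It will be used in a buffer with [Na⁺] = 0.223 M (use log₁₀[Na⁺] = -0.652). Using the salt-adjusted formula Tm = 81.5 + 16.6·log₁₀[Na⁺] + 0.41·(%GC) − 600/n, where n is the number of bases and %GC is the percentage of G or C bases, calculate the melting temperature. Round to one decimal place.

60.2°C

Length n = 26. Counting bases: T=6, G=5, A=12, C=3
G+C = 8, so %GC = 8/26 × 100 = 30.769%
Salt term: 16.6 × (-0.652) = -10.823
GC term: 0.41 × 30.769 = 12.615; length term: −600/26 = −23.077
Tm = 81.5 + (-10.823) + 12.615 − 23.077 = 60.215 → 60.2°C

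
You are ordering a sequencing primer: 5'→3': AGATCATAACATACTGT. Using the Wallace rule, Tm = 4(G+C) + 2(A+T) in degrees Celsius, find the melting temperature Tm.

Counting bases: C=3, G=2, T=5, A=7
A+T = 12, G+C = 5
Tm = 2(12) + 4(5) = 24 + 20 = 44°C

44°C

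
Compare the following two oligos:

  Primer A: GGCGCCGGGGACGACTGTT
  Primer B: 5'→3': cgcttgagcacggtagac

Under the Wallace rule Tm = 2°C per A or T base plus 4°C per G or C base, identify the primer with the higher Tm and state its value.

Primer A, 66°C

Primer A: A+T=5, G+C=14 → Tm = 2(5)+4(14) = 66°C
Primer B: A+T=7, G+C=11 → Tm = 2(7)+4(11) = 58°C
66°C vs 58°C → primer A is higher.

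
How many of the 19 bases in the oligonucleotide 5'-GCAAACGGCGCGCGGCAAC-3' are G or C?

14

Base counts: G=7, A=5, C=7, T=0
Total G or C: 7 + 7 = 14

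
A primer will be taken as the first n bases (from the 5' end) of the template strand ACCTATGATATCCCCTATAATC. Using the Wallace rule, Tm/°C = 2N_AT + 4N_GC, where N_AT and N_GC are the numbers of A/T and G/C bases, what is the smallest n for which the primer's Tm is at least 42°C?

First 14 bases: ACCTATGATATCCC → Tm = 40°C (< 42°C)
First 15 bases: ACCTATGATATCCCC → Tm = 44°C (≥ 42°C)
Since every base adds ≥2°C, Tm only increases with n, so the threshold is first crossed at n = 15.

n = 15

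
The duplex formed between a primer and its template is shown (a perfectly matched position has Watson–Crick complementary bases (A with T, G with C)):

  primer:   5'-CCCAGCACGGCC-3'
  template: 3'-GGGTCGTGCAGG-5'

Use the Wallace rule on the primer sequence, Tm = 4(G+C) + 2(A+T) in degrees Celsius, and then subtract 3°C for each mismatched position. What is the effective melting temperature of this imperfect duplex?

41°C

Primer base counts: A=2, T=0, G=3, C=7 → A+T=2, G+C=10
Perfect-match Tm = 2(2) + 4(10) = 4 + 40 = 44°C
Mismatches (positions where the bases are not complementary): 1 (at position 10)
Effective Tm = 44 − 1×3 = 44 − 3 = 41°C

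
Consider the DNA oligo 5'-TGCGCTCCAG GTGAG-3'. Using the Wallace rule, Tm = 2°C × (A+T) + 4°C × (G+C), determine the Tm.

G=6, T=3, A=2, C=4
A+T = 5, G+C = 10
Tm = 2×5 + 4×10 = 50°C

50°C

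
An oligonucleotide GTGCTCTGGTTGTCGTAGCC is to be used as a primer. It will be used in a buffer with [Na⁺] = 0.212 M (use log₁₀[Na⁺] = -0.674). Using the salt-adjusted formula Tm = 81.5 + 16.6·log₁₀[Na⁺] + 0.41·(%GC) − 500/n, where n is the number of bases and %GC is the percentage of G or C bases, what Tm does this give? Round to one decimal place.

69.9°C

Length n = 20. C=5, G=7, T=7, A=1
G+C = 12, so %GC = 12/20 × 100 = 60%
Salt term: 16.6 × (-0.674) = -11.188
GC term: 0.41 × 60 = 24.6; length term: −500/20 = −25
Tm = 81.5 + (-11.188) + 24.6 − 25 = 69.912 → 69.9°C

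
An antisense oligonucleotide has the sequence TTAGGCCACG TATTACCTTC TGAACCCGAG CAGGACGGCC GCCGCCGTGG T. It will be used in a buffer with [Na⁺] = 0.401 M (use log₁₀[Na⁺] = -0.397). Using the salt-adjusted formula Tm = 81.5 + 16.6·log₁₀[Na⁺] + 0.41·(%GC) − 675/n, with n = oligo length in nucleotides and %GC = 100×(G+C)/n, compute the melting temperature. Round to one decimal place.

Length n = 51. Counting bases: A=9, C=17, T=10, G=15
G+C = 32, so %GC = 32/51 × 100 = 62.745%
Salt term: 16.6 × (-0.397) = -6.59
GC term: 0.41 × 62.745 = 25.725; length term: −675/51 = −13.235
Tm = 81.5 + (-6.59) + 25.725 − 13.235 = 87.4 → 87.4°C

87.4°C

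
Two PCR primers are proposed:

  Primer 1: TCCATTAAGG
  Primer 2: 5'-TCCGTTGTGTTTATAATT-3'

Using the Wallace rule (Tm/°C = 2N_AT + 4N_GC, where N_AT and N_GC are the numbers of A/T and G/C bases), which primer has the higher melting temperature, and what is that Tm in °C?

Primer 1: A+T=6, G+C=4 → Tm = 2(6)+4(4) = 28°C
Primer 2: A+T=13, G+C=5 → Tm = 2(13)+4(5) = 46°C
28°C vs 46°C → primer 2 is higher.

Primer 2, 46°C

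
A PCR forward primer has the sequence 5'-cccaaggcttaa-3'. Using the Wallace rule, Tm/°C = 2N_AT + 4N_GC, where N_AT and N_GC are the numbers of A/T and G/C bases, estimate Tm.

36°C

Scanning the sequence gives G=2, C=4, T=2, A=4.
AT pairs contribute 6, GC pairs contribute 6.
Tm = 2×6 + 4×6 = 36°C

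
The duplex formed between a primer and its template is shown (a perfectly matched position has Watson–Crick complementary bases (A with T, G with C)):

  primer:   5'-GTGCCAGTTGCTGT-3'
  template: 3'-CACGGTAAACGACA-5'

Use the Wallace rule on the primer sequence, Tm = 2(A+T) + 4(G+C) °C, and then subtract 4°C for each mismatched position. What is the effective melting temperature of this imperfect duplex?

Primer base counts: A=1, T=5, G=5, C=3 → A+T=6, G+C=8
Perfect-match Tm = 2(6) + 4(8) = 12 + 32 = 44°C
Mismatches (positions where the bases are not complementary): 1 (at position 7)
Effective Tm = 44 − 1×4 = 44 − 4 = 40°C

40°C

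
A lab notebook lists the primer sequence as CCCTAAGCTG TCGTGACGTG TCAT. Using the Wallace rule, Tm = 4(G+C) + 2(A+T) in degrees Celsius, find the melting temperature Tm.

Counting bases: T=7, C=7, G=6, A=4
AT pairs contribute 11, GC pairs contribute 13.
Tm = 4·13 + 2·11 = 52 + 22 = 74°C

74°C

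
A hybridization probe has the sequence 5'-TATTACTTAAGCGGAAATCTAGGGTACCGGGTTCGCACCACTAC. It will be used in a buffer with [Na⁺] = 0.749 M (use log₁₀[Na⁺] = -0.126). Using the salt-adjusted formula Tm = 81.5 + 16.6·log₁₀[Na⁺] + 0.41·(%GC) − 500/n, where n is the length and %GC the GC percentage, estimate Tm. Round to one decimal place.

87.6°C

Length n = 44. Counting bases: G=10, T=11, C=11, A=12
G+C = 21, so %GC = 21/44 × 100 = 47.727%
Salt term: 16.6 × (-0.126) = -2.092
GC term: 0.41 × 47.727 = 19.568; length term: −500/44 = −11.364
Tm = 81.5 + (-2.092) + 19.568 − 11.364 = 87.612 → 87.6°C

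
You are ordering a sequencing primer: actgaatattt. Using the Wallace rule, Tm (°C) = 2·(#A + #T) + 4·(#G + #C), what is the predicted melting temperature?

Scanning the sequence gives T=5, G=1, A=4, C=1.
So N_AT = 9 and N_GC = 2.
Tm = 4·2 + 2·9 = 8 + 18 = 26°C

26°C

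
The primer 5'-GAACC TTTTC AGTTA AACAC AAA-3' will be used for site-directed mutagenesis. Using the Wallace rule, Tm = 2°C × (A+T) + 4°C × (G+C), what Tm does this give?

60°C

Scanning the sequence gives A=10, C=5, G=2, T=6.
So N_AT = 16 and N_GC = 7.
Tm = 4·7 + 2·16 = 28 + 32 = 60°C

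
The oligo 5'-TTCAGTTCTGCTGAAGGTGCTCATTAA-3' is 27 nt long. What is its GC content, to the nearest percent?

41%

Base counts: T=10, G=6, C=5, A=6
G+C = 6 + 5 = 11 out of 27 bases
%GC = 11/27 × 100 = 40.74% ≈ 41%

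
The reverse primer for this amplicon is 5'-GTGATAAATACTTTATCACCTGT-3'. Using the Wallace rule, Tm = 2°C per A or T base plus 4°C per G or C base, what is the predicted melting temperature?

60°C

Scanning the sequence gives T=9, A=7, G=3, C=4.
AT pairs contribute 16, GC pairs contribute 7.
Tm = 4·7 + 2·16 = 28 + 32 = 60°C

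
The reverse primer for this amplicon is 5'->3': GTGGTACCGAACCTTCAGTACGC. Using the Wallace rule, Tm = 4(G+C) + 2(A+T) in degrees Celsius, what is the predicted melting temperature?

72°C

C=7, G=6, A=5, T=5
So N_AT = 10 and N_GC = 13.
Tm = 4·13 + 2·10 = 52 + 20 = 72°C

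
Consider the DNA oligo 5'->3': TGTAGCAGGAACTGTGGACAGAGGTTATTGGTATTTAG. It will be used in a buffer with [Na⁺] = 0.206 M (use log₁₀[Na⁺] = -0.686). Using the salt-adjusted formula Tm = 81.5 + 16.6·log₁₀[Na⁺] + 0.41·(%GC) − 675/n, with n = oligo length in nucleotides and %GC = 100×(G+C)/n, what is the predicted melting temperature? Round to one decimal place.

Length n = 38. Scanning the sequence gives C=3, A=10, T=12, G=13.
G+C = 16, so %GC = 16/38 × 100 = 42.105%
Salt term: 16.6 × (-0.686) = -11.388
GC term: 0.41 × 42.105 = 17.263; length term: −675/38 = −17.763
Tm = 81.5 + (-11.388) + 17.263 − 17.763 = 69.612 → 69.6°C

69.6°C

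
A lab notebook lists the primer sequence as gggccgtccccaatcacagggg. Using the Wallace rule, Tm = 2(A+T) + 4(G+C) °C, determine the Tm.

76°C

Base counts: G=8, T=2, A=4, C=8
So N_AT = 6 and N_GC = 16.
Tm = 2×6 + 4×16 = 76°C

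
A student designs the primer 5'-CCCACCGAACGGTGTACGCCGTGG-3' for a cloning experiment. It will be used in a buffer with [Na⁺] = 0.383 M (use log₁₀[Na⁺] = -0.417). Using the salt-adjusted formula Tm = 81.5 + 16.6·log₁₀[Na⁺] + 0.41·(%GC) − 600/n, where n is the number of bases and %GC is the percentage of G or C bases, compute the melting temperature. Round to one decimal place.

Length n = 24. Counting bases: G=8, C=9, T=3, A=4
G+C = 17, so %GC = 17/24 × 100 = 70.833%
Salt term: 16.6 × (-0.417) = -6.922
GC term: 0.41 × 70.833 = 29.042; length term: −600/24 = −25
Tm = 81.5 + (-6.922) + 29.042 − 25 = 78.62 → 78.6°C

78.6°C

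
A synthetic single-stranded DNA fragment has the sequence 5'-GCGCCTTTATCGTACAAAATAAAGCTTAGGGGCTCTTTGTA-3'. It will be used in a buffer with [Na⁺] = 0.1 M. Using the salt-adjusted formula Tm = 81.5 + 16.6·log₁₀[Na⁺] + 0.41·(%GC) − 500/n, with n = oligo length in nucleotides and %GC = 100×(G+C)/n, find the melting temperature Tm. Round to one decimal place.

Length n = 41. Counting bases: C=8, T=13, A=11, G=9
G+C = 17, so %GC = 17/41 × 100 = 41.463%
Salt term: 16.6 × (-1) = -16.6
GC term: 0.41 × 41.463 = 17; length term: −500/41 = −12.195
Tm = 81.5 + (-16.6) + 17 − 12.195 = 69.705 → 69.7°C

69.7°C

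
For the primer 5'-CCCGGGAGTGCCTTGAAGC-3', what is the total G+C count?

13

Counting bases: G=7, T=3, C=6, A=3
Total G or C: 7 + 6 = 13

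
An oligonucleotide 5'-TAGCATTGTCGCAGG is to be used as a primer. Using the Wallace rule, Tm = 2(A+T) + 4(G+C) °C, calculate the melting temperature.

A=3, G=5, T=4, C=3
A+T = 7, G+C = 8
Tm = 2×7 + 4×8 = 46°C

46°C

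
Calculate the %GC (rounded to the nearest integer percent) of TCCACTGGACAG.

58%

Counting bases: G=3, A=3, C=4, T=2
G+C = 3 + 4 = 7 out of 12 bases
%GC = 7/12 × 100 = 58.33% ≈ 58%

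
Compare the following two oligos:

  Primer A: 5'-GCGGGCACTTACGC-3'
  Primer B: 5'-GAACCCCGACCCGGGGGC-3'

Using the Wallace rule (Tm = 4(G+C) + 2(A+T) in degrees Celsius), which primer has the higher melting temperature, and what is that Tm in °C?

Primer A: A+T=4, G+C=10 → Tm = 2(4)+4(10) = 48°C
Primer B: A+T=3, G+C=15 → Tm = 2(3)+4(15) = 66°C
48°C vs 66°C → primer B is higher.

Primer B, 66°C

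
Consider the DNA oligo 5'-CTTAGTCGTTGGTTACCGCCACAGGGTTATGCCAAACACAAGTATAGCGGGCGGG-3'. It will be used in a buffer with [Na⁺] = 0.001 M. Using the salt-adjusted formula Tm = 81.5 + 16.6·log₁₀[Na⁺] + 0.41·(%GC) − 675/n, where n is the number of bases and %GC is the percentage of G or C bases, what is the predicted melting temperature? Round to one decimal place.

41.8°C

Length n = 55. Base counts: A=13, T=12, C=13, G=17
G+C = 30, so %GC = 30/55 × 100 = 54.545%
Salt term: 16.6 × (-3) = -49.8
GC term: 0.41 × 54.545 = 22.363; length term: −675/55 = −12.273
Tm = 81.5 + (-49.8) + 22.363 − 12.273 = 41.79 → 41.8°C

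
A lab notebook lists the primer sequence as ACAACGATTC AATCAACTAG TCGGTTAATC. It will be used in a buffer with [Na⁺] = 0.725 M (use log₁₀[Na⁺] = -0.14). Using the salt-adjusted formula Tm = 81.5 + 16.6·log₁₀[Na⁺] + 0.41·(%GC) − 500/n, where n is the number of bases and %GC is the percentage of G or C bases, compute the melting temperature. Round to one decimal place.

77.5°C

Length n = 30. G=4, C=7, A=11, T=8
G+C = 11, so %GC = 11/30 × 100 = 36.667%
Salt term: 16.6 × (-0.14) = -2.324
GC term: 0.41 × 36.667 = 15.033; length term: −500/30 = −16.667
Tm = 81.5 + (-2.324) + 15.033 − 16.667 = 77.542 → 77.5°C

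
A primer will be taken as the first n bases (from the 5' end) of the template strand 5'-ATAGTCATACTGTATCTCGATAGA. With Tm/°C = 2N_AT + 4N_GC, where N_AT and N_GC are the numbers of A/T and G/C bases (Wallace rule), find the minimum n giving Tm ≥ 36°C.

First 13 bases: ATAGTCATACTGT → Tm = 34°C (< 36°C)
First 14 bases: ATAGTCATACTGTA → Tm = 36°C (≥ 36°C)
Since every base adds ≥2°C, Tm only increases with n, so the threshold is first crossed at n = 14.

n = 14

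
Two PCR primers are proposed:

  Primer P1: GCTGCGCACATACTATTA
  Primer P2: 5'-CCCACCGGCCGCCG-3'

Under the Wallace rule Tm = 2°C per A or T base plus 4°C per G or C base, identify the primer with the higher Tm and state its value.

Primer P2, 54°C

Primer P1: A+T=10, G+C=8 → Tm = 2(10)+4(8) = 52°C
Primer P2: A+T=1, G+C=13 → Tm = 2(1)+4(13) = 54°C
52°C vs 54°C → primer P2 is higher.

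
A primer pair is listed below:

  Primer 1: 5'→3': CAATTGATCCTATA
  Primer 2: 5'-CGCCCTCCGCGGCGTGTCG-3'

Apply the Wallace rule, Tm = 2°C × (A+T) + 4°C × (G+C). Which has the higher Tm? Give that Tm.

Primer 1: A+T=10, G+C=4 → Tm = 2(10)+4(4) = 36°C
Primer 2: A+T=3, G+C=16 → Tm = 2(3)+4(16) = 70°C
36°C vs 70°C → primer 2 is higher.

Primer 2, 70°C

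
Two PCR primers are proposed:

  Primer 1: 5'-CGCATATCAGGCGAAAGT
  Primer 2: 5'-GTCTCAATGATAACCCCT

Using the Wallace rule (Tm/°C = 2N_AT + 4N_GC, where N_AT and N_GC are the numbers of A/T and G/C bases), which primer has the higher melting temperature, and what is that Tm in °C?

Primer 1, 54°C

Primer 1: A+T=9, G+C=9 → Tm = 2(9)+4(9) = 54°C
Primer 2: A+T=10, G+C=8 → Tm = 2(10)+4(8) = 52°C
54°C vs 52°C → primer 1 is higher.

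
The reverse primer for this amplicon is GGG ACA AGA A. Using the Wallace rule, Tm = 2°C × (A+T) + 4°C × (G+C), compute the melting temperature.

Scanning the sequence gives C=1, T=0, A=5, G=4.
So N_AT = 5 and N_GC = 5.
Tm = 2×5 + 4×5 = 30°C

30°C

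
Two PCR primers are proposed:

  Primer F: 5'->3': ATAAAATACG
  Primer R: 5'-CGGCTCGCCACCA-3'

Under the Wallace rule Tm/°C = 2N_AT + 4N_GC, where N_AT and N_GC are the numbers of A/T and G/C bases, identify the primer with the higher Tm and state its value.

Primer F: A+T=8, G+C=2 → Tm = 2(8)+4(2) = 24°C
Primer R: A+T=3, G+C=10 → Tm = 2(3)+4(10) = 46°C
24°C vs 46°C → primer R is higher.

Primer R, 46°C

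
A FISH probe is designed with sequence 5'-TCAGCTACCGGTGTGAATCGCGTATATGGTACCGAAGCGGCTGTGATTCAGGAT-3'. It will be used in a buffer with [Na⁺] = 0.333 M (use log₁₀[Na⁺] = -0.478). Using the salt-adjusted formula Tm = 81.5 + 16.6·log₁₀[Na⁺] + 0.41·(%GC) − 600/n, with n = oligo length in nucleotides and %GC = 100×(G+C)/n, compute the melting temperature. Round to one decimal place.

Length n = 54. Base counts: C=11, A=12, G=17, T=14
G+C = 28, so %GC = 28/54 × 100 = 51.852%
Salt term: 16.6 × (-0.478) = -7.935
GC term: 0.41 × 51.852 = 21.259; length term: −600/54 = −11.111
Tm = 81.5 + (-7.935) + 21.259 − 11.111 = 83.713 → 83.7°C

83.7°C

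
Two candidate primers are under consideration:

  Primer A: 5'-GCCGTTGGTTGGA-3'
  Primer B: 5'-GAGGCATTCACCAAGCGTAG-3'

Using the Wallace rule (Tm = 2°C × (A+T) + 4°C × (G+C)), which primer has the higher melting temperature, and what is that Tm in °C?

Primer B, 62°C

Primer A: A+T=5, G+C=8 → Tm = 2(5)+4(8) = 42°C
Primer B: A+T=9, G+C=11 → Tm = 2(9)+4(11) = 62°C
42°C vs 62°C → primer B is higher.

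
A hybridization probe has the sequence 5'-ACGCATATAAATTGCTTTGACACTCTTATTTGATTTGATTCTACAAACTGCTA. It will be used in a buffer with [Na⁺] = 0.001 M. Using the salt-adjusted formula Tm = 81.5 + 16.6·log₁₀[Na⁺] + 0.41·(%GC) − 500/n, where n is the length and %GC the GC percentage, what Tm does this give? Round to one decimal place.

34.6°C

Length n = 53. Base counts: T=21, G=6, C=10, A=16
G+C = 16, so %GC = 16/53 × 100 = 30.189%
Salt term: 16.6 × (-3) = -49.8
GC term: 0.41 × 30.189 = 12.377; length term: −500/53 = −9.434
Tm = 81.5 + (-49.8) + 12.377 − 9.434 = 34.643 → 34.6°C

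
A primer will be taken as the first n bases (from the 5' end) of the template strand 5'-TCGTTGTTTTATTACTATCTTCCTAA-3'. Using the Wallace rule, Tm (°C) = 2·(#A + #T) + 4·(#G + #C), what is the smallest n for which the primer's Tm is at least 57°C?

First 22 bases: TCGTTGTTTTATTACTATCTTC → Tm = 56°C (< 57°C)
First 23 bases: TCGTTGTTTTATTACTATCTTCC → Tm = 60°C (≥ 57°C)
Each additional base adds 2°C (A/T) or 4°C (G/C), so Tm is non-decreasing in n; n = 23 is the first length to reach 57°C.

n = 23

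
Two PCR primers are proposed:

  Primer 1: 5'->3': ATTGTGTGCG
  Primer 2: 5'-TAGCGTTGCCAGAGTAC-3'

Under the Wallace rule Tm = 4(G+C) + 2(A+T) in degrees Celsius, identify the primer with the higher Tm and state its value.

Primer 2, 52°C

Primer 1: A+T=5, G+C=5 → Tm = 2(5)+4(5) = 30°C
Primer 2: A+T=8, G+C=9 → Tm = 2(8)+4(9) = 52°C
30°C vs 52°C → primer 2 is higher.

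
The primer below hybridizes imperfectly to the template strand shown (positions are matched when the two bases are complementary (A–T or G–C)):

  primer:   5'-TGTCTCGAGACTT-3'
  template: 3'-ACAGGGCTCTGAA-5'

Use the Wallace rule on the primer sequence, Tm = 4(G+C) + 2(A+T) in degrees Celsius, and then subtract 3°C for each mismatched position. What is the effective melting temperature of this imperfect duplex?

35°C

Primer base counts: A=2, T=5, G=3, C=3 → A+T=7, G+C=6
Perfect-match Tm = 2(7) + 4(6) = 14 + 24 = 38°C
Mismatches (positions where the bases are not complementary): 1 (at position 5)
Effective Tm = 38 − 1×3 = 38 − 3 = 35°C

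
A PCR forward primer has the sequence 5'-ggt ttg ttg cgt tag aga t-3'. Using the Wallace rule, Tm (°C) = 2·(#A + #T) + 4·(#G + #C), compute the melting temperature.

54°C

Base counts: T=8, C=1, G=7, A=3
AT pairs contribute 11, GC pairs contribute 8.
Tm = 4·8 + 2·11 = 32 + 22 = 54°C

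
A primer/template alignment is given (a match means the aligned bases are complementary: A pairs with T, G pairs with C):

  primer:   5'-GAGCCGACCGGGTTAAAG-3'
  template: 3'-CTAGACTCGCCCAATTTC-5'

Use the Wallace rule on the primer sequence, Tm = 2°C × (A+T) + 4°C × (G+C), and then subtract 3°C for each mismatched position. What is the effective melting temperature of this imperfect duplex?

49°C

Primer base counts: A=5, T=2, G=7, C=4 → A+T=7, G+C=11
Perfect-match Tm = 2(7) + 4(11) = 14 + 44 = 58°C
Mismatches (positions where the bases are not complementary): 3 (at positions 3, 5, 8)
Effective Tm = 58 − 3×3 = 58 − 9 = 49°C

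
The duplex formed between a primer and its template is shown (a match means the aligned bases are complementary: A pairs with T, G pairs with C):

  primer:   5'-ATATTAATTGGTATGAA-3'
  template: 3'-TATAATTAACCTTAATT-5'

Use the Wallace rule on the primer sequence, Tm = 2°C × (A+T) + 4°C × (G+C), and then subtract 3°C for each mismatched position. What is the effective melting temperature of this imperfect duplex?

Primer base counts: A=7, T=7, G=3, C=0 → A+T=14, G+C=3
Perfect-match Tm = 2(14) + 4(3) = 28 + 12 = 40°C
Mismatches (positions where the bases are not complementary): 2 (at positions 12, 15)
Effective Tm = 40 − 2×3 = 40 − 6 = 34°C

34°C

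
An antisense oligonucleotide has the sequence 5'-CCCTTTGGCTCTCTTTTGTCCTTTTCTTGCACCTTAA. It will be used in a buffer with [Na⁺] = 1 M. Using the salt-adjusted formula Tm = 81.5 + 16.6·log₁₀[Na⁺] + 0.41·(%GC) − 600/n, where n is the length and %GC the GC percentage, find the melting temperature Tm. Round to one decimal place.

Length n = 37. Base counts: C=12, A=3, T=18, G=4
G+C = 16, so %GC = 16/37 × 100 = 43.243%
Salt term: 16.6 × (0) = 0
GC term: 0.41 × 43.243 = 17.73; length term: −600/37 = −16.216
Tm = 81.5 + (0) + 17.73 − 16.216 = 83.014 → 83.0°C

83.0°C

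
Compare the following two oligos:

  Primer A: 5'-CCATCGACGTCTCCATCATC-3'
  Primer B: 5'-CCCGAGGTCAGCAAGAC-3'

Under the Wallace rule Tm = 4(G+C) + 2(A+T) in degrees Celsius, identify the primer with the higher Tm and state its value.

Primer A, 62°C

Primer A: A+T=9, G+C=11 → Tm = 2(9)+4(11) = 62°C
Primer B: A+T=6, G+C=11 → Tm = 2(6)+4(11) = 56°C
62°C vs 56°C → primer A is higher.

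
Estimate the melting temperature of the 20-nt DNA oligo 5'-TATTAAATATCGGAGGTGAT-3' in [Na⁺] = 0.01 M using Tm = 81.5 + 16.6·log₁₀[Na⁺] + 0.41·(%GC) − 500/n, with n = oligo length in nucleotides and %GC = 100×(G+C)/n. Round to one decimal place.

Length n = 20. Base counts: G=5, T=7, A=7, C=1
G+C = 6, so %GC = 6/20 × 100 = 30%
Salt term: 16.6 × (-2) = -33.2
GC term: 0.41 × 30 = 12.3; length term: −500/20 = −25
Tm = 81.5 + (-33.2) + 12.3 − 25 = 35.6 → 35.6°C

35.6°C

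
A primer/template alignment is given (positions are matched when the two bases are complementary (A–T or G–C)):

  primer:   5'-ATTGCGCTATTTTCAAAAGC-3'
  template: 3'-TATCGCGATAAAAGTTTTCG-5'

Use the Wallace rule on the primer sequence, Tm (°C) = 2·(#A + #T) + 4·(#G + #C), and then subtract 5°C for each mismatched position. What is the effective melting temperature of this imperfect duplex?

Primer base counts: A=6, T=7, G=3, C=4 → A+T=13, G+C=7
Perfect-match Tm = 2(13) + 4(7) = 26 + 28 = 54°C
Mismatches (positions where the bases are not complementary): 1 (at position 3)
Effective Tm = 54 − 1×5 = 54 − 5 = 49°C

49°C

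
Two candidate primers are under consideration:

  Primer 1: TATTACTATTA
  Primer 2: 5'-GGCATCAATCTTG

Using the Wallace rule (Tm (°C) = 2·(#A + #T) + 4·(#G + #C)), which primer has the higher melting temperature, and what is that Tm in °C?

Primer 1: A+T=10, G+C=1 → Tm = 2(10)+4(1) = 24°C
Primer 2: A+T=7, G+C=6 → Tm = 2(7)+4(6) = 38°C
24°C vs 38°C → primer 2 is higher.

Primer 2, 38°C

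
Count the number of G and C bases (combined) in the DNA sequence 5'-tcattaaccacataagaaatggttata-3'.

7

Scanning the sequence gives C=4, G=3, T=8, A=12.
Total G or C: 3 + 4 = 7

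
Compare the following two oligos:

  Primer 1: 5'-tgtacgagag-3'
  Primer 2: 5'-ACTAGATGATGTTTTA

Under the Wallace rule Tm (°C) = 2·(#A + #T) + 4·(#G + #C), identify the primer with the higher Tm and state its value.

Primer 1: A+T=5, G+C=5 → Tm = 2(5)+4(5) = 30°C
Primer 2: A+T=12, G+C=4 → Tm = 2(12)+4(4) = 40°C
30°C vs 40°C → primer 2 is higher.

Primer 2, 40°C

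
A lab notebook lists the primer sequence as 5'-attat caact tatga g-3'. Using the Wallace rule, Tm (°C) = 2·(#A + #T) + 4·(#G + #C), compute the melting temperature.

40°C

C=2, G=2, T=6, A=6
AT pairs contribute 12, GC pairs contribute 4.
Tm = 4·4 + 2·12 = 16 + 24 = 40°C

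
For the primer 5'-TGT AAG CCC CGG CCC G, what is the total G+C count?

Counting bases: T=2, G=5, C=7, A=2
Total G or C: 5 + 7 = 12

12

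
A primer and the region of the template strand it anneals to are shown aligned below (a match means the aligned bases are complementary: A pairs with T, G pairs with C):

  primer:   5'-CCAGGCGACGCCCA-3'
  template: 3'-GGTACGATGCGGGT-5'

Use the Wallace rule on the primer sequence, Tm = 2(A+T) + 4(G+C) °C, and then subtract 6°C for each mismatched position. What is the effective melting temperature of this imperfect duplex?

Primer base counts: A=3, T=0, G=4, C=7 → A+T=3, G+C=11
Perfect-match Tm = 2(3) + 4(11) = 6 + 44 = 50°C
Mismatches (positions where the bases are not complementary): 2 (at positions 4, 7)
Effective Tm = 50 − 2×6 = 50 − 12 = 38°C

38°C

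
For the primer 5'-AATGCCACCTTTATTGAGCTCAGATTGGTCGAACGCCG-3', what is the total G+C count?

T=10, G=9, C=10, A=9
G+C = 9 + 10 = 19

19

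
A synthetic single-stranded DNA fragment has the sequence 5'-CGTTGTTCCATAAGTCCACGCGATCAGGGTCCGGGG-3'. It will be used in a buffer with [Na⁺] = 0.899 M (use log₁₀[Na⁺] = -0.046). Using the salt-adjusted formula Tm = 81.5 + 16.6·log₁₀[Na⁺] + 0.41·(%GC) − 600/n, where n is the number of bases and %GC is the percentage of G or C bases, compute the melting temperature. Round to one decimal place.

Length n = 36. Base counts: C=10, A=6, G=12, T=8
G+C = 22, so %GC = 22/36 × 100 = 61.111%
Salt term: 16.6 × (-0.046) = -0.764
GC term: 0.41 × 61.111 = 25.056; length term: −600/36 = −16.667
Tm = 81.5 + (-0.764) + 25.056 − 16.667 = 89.125 → 89.1°C

89.1°C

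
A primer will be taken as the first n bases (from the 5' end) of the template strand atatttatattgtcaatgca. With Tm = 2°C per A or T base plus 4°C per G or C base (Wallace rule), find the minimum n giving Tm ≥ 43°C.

First 18 bases: ATATTTATATTGTCAATG → Tm = 42°C (< 43°C)
First 19 bases: ATATTTATATTGTCAATGC → Tm = 46°C (≥ 43°C)
Each additional base adds 2°C (A/T) or 4°C (G/C), so Tm is non-decreasing in n; n = 19 is the first length to reach 43°C.

n = 19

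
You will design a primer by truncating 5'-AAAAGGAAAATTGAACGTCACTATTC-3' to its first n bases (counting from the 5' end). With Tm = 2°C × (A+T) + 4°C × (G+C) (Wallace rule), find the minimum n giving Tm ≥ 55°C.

n = 21

First 20 bases: AAAAGGAAAATTGAACGTCA → Tm = 52°C (< 55°C)
First 21 bases: AAAAGGAAAATTGAACGTCAC → Tm = 56°C (≥ 55°C)
Since every base adds ≥2°C, Tm only increases with n, so the threshold is first crossed at n = 21.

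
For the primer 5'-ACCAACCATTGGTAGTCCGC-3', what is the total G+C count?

Base counts: T=4, A=5, G=4, C=7
Total G or C: 4 + 7 = 11

11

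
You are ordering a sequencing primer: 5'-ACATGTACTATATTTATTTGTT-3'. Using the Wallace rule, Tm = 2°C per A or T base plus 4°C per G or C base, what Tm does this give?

52°C

Counting bases: C=2, A=6, T=12, G=2
A+T = 18, G+C = 4
Tm = 4·4 + 2·18 = 16 + 36 = 52°C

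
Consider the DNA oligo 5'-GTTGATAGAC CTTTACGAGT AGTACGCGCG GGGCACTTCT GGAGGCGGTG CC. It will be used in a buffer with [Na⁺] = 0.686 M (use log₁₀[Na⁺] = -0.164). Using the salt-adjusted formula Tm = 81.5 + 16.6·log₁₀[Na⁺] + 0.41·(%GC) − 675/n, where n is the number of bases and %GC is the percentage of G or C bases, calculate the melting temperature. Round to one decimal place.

Length n = 52. Scanning the sequence gives A=9, G=19, C=12, T=12.
G+C = 31, so %GC = 31/52 × 100 = 59.615%
Salt term: 16.6 × (-0.164) = -2.722
GC term: 0.41 × 59.615 = 24.442; length term: −675/52 = −12.981
Tm = 81.5 + (-2.722) + 24.442 − 12.981 = 90.239 → 90.2°C

90.2°C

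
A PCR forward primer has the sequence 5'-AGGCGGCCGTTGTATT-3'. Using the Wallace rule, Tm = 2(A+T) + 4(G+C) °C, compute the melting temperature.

50°C

Base counts: T=5, A=2, C=3, G=6
AT pairs contribute 7, GC pairs contribute 9.
Tm = 4·9 + 2·7 = 36 + 14 = 50°C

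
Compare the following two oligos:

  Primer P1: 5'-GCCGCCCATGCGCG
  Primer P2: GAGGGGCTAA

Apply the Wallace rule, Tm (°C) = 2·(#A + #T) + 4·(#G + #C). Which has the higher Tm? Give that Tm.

Primer P1, 52°C

Primer P1: A+T=2, G+C=12 → Tm = 2(2)+4(12) = 52°C
Primer P2: A+T=4, G+C=6 → Tm = 2(4)+4(6) = 32°C
52°C vs 32°C → primer P1 is higher.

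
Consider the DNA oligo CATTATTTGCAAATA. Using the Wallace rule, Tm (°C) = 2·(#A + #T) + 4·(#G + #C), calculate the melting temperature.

Base counts: T=6, A=6, C=2, G=1
AT pairs contribute 12, GC pairs contribute 3.
Tm = 2×12 + 4×3 = 36°C

36°C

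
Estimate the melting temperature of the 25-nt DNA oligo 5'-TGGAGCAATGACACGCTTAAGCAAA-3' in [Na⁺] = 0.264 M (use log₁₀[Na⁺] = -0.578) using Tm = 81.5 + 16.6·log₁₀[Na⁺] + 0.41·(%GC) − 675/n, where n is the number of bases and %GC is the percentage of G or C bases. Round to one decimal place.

Length n = 25. Base counts: G=6, C=5, A=10, T=4
G+C = 11, so %GC = 11/25 × 100 = 44%
Salt term: 16.6 × (-0.578) = -9.595
GC term: 0.41 × 44 = 18.04; length term: −675/25 = −27
Tm = 81.5 + (-9.595) + 18.04 − 27 = 62.945 → 62.9°C

62.9°C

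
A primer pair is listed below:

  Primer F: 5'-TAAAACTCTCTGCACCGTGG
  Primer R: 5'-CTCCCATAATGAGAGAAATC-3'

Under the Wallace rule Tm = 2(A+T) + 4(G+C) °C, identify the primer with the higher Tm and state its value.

Primer F: A+T=10, G+C=10 → Tm = 2(10)+4(10) = 60°C
Primer R: A+T=12, G+C=8 → Tm = 2(12)+4(8) = 56°C
60°C vs 56°C → primer F is higher.

Primer F, 60°C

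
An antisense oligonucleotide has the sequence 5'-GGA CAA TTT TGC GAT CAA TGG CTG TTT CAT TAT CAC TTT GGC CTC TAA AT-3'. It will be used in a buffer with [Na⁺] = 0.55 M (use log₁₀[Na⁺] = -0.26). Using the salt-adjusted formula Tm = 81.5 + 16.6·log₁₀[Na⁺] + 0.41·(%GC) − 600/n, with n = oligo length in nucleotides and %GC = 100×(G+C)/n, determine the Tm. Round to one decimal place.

Length n = 50. A=12, G=9, C=10, T=19
G+C = 19, so %GC = 19/50 × 100 = 38%
Salt term: 16.6 × (-0.26) = -4.316
GC term: 0.41 × 38 = 15.58; length term: −600/50 = −12
Tm = 81.5 + (-4.316) + 15.58 − 12 = 80.764 → 80.8°C

80.8°C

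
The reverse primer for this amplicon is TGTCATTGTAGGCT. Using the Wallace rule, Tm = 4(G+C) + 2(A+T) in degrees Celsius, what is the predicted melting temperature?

40°C

Counting bases: A=2, G=4, T=6, C=2
A+T = 8, G+C = 6
Tm = 2×8 + 4×6 = 40°C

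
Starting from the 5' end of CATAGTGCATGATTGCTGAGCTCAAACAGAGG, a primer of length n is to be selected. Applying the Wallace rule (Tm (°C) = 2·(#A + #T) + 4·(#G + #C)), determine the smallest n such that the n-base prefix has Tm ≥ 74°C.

n = 26

First 25 bases: CATAGTGCATGATTGCTGAGCTCAA → Tm = 72°C (< 74°C)
First 26 bases: CATAGTGCATGATTGCTGAGCTCAAA → Tm = 74°C (≥ 74°C)
Each additional base adds 2°C (A/T) or 4°C (G/C), so Tm is non-decreasing in n; n = 26 is the first length to reach 74°C.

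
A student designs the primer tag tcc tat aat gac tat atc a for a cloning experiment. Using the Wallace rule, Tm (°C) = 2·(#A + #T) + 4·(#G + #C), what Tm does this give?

56°C

A=8, T=8, C=4, G=2
So N_AT = 16 and N_GC = 6.
Tm = 4·6 + 2·16 = 24 + 32 = 56°C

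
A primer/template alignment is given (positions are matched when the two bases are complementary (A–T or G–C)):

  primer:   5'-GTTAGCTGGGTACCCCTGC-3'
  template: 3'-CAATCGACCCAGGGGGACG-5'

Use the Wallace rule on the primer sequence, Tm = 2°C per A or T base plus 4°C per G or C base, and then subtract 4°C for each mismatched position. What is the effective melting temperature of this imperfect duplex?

58°C

Primer base counts: A=2, T=5, G=6, C=6 → A+T=7, G+C=12
Perfect-match Tm = 2(7) + 4(12) = 14 + 48 = 62°C
Mismatches (positions where the bases are not complementary): 1 (at position 12)
Effective Tm = 62 − 1×4 = 62 − 4 = 58°C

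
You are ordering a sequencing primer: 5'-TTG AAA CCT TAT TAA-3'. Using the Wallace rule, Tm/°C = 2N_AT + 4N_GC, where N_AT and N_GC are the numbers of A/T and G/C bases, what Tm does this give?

Counting bases: A=6, G=1, T=6, C=2
So N_AT = 12 and N_GC = 3.
Tm = 4·3 + 2·12 = 12 + 24 = 36°C

36°C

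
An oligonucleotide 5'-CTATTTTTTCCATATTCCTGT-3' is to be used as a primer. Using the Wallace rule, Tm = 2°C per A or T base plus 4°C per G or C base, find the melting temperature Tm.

54°C

G=1, C=5, T=12, A=3
A+T = 15, G+C = 6
Tm = 4·6 + 2·15 = 24 + 30 = 54°C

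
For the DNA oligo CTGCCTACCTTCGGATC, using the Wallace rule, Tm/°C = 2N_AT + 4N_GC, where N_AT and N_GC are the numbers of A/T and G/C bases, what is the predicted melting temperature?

54°C

C=7, A=2, T=5, G=3
A+T = 7, G+C = 10
Tm = 2(7) + 4(10) = 14 + 40 = 54°C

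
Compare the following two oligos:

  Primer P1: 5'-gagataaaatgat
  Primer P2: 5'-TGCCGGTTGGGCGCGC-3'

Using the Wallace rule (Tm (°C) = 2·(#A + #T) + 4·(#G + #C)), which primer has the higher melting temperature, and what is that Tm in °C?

Primer P2, 58°C

Primer P1: A+T=10, G+C=3 → Tm = 2(10)+4(3) = 32°C
Primer P2: A+T=3, G+C=13 → Tm = 2(3)+4(13) = 58°C
32°C vs 58°C → primer P2 is higher.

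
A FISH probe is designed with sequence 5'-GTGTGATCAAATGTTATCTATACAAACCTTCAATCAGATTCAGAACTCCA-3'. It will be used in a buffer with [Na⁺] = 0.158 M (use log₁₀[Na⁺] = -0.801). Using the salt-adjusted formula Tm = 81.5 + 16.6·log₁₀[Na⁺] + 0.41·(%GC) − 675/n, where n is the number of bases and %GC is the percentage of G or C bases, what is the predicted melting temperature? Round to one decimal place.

68.6°C

Length n = 50. Base counts: G=6, A=18, C=11, T=15
G+C = 17, so %GC = 17/50 × 100 = 34%
Salt term: 16.6 × (-0.801) = -13.297
GC term: 0.41 × 34 = 13.94; length term: −675/50 = −13.5
Tm = 81.5 + (-13.297) + 13.94 − 13.5 = 68.643 → 68.6°C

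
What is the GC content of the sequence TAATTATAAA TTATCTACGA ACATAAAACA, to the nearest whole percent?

Counting bases: G=1, C=4, T=9, A=16
G+C = 1 + 4 = 5 out of 30 bases
%GC = 5/30 × 100 = 16.67% ≈ 17%

17%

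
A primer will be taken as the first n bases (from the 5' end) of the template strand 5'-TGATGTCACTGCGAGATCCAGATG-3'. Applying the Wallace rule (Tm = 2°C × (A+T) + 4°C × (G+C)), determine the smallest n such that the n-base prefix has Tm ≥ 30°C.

First 10 bases: TGATGTCACT → Tm = 28°C (< 30°C)
First 11 bases: TGATGTCACTG → Tm = 32°C (≥ 30°C)
Each additional base adds 2°C (A/T) or 4°C (G/C), so Tm is non-decreasing in n; n = 11 is the first length to reach 30°C.

n = 11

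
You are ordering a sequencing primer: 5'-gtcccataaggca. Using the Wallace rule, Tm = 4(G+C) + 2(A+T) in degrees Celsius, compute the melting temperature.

Counting bases: T=2, A=4, C=4, G=3
A+T = 6, G+C = 7
Tm = 2×6 + 4×7 = 40°C

40°C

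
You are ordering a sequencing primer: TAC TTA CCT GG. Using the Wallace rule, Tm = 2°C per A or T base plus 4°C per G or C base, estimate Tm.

Scanning the sequence gives T=4, C=3, G=2, A=2.
A+T = 6, G+C = 5
Tm = 2×6 + 4×5 = 32°C

32°C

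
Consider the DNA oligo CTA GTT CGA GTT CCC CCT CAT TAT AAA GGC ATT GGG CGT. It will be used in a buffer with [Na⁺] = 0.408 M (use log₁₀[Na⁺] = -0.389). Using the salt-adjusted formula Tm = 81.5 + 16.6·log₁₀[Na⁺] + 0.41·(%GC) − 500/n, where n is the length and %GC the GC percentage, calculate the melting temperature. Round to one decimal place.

Length n = 39. Base counts: T=12, G=9, A=8, C=10
G+C = 19, so %GC = 19/39 × 100 = 48.718%
Salt term: 16.6 × (-0.389) = -6.457
GC term: 0.41 × 48.718 = 19.974; length term: −500/39 = −12.821
Tm = 81.5 + (-6.457) + 19.974 − 12.821 = 82.196 → 82.2°C

82.2°C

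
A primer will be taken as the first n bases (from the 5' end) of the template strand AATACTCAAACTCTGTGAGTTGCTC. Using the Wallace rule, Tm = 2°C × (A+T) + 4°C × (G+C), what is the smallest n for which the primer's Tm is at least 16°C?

First 6 bases: AATACT → Tm = 14°C (< 16°C)
First 7 bases: AATACTC → Tm = 18°C (≥ 16°C)
Each additional base adds 2°C (A/T) or 4°C (G/C), so Tm is non-decreasing in n; n = 7 is the first length to reach 16°C.

n = 7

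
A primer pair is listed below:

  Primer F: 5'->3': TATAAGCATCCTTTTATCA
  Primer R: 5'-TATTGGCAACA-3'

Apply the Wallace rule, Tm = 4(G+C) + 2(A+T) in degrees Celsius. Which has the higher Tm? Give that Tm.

Primer F: A+T=14, G+C=5 → Tm = 2(14)+4(5) = 48°C
Primer R: A+T=7, G+C=4 → Tm = 2(7)+4(4) = 30°C
48°C vs 30°C → primer F is higher.

Primer F, 48°C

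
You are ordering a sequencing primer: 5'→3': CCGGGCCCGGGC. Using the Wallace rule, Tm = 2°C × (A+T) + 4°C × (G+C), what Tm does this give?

Scanning the sequence gives C=6, G=6, A=0, T=0.
So N_AT = 0 and N_GC = 12.
Tm = 2×0 + 4×12 = 48°C

48°C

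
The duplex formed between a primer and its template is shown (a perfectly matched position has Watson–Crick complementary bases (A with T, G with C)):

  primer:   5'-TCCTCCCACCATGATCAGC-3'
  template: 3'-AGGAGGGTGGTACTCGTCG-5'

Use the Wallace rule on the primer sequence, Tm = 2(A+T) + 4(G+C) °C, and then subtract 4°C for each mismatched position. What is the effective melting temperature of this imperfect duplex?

56°C

Primer base counts: A=4, T=4, G=2, C=9 → A+T=8, G+C=11
Perfect-match Tm = 2(8) + 4(11) = 16 + 44 = 60°C
Mismatches (positions where the bases are not complementary): 1 (at position 15)
Effective Tm = 60 − 1×4 = 60 − 4 = 56°C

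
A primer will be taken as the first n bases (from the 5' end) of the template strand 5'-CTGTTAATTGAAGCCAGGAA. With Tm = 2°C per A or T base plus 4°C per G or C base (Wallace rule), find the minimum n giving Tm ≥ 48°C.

n = 17

First 16 bases: CTGTTAATTGAAGCCA → Tm = 44°C (< 48°C)
First 17 bases: CTGTTAATTGAAGCCAG → Tm = 48°C (≥ 48°C)
Each additional base adds 2°C (A/T) or 4°C (G/C), so Tm is non-decreasing in n; n = 17 is the first length to reach 48°C.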